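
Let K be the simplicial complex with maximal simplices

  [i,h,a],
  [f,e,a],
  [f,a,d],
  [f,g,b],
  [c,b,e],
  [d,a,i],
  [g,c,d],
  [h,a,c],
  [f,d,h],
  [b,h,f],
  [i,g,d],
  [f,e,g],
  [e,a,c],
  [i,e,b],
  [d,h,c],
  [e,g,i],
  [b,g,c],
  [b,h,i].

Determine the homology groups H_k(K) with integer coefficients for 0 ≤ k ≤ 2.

Order the vertices as a < b < c < d < e < f < g < h < i. Listing each simplex with vertices in this order, K has dimension 2 with simplices:

  0-simplices (9): a, b, c, d, e, f, g, h, i
  1-simplices (27): ac, ad, ae, af, ah, ai, bc, be, bf, bg, bh, bi, cd, ce, cg, ch, df, dg, dh, di, ef, eg, ei, fg, fh, gi, hi
  2-simplices (18): ace, ach, adf, adi, aef, ahi, bce, bcg, bei, bfg, bfh, bhi, cdg, cdh, dfh, dgi, efg, egi

Hence C_0 ≅ Z^9, C_1 ≅ Z^27, C_2 ≅ Z^18.

∂_1: C_1 → C_0 sends each edge [p,q] (with p < q) to q − p.
As a 9×27 matrix over Z this has rank 8, with invariant factors (1,1,1,1,1,1,1,1).

∂_2: C_2 → C_1 maps a triangle to the signed sum of its edges. For instance
  ∂bce = ce − be + bc,
  ∂adf = df − af + ad.
As a 27×18 matrix over Z this has rank 18, with invariant factors (1,1,1,1,1,1,1,1,1,1,1,1,1,1,1,1,1,2).

Now H_k = ker ∂_k / im ∂_{k+1}, so:

  H_0: rank C_0 − rank ∂_1 = 9 − 8 = 1, and the invariant factors of ∂_1 are all 1, so H_0 ≅ Z.
  H_1: rank ker ∂_1 − rank ∂_2 = (27 − 8) − 18 = 1, and ∂_2 has invariant factor 2 > 1, so H_1 ≅ Z ⊕ Z_2.
  H_2: rank ker ∂_2 − rank ∂_3 = (18 − 18) − 0 = 0, and there is no ∂_3, so H_2 ≅ 0.

As a check, the Euler characteristic is 9 − 27 + 18 = 0, which agrees with 1 − 1 + 0 = 0.

H_0 ≅ Z,  H_1 ≅ Z ⊕ Z_2,  H_2 = 0.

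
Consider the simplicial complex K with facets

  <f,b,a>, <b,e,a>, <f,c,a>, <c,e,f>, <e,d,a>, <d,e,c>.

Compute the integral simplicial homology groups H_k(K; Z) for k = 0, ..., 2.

K has 6 vertices, 12 edges, 6 triangles.
rank ∂_0 = 0, rank ∂_1 = 5 ⇒ b_0 = 6 − 0 − 5 = 1; all invariant factors of ∂_1 are 1 so no torsion. So H_0 ≅ Z.
rank ∂_1 = 5, rank ∂_2 = 6 ⇒ b_1 = 12 − 5 − 6 = 1; all invariant factors of ∂_2 are 1 so no torsion. So H_1 ≅ Z.
rank ∂_2 = 6, rank ∂_3 = 0 ⇒ b_2 = 6 − 6 − 0 = 0. So H_2 ≅ 0.

H_0 ≅ Z,  H_1 ≅ Z,  H_2 = 0.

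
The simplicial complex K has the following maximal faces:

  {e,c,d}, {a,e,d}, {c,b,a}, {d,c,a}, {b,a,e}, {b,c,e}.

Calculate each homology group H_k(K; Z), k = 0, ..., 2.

H_0 ≅ Z,  H_1 = 0,  H_2 ≅ Z.

Fix the vertex order a < b < c < d < e and write every simplex with vertices in increasing order. Then dim K = 2 and the simplices of K are:

  0-simplices (5): a, b, c, d, e
  1-simplices (9): ab, ac, ad, ae, bc, be, cd, ce, de
  2-simplices (6): abc, abe, acd, ade, bce, cde

so the chain groups are C_0 ≅ Z^5, C_1 ≅ Z^9, C_2 ≅ Z^6.

∂_1: C_1 → C_0 is given by ∂[p,q] = [q] − [p].
As a 5×9 matrix over Z this has rank 4, with invariant factors (1,1,1,1).

Boundary ∂_2: C_2 → C_1 sends each 2-simplex [p,q,r] to [q,r] − [p,r] + [p,q]. For instance
  ∂ade = de − ae + ad,
  ∂acd = cd − ad + ac.
The 9×6 boundary matrix has rank 5 and Smith normal form diag(1,1,1,1,1).

Now H_k = ker ∂_k / im ∂_{k+1}, so:

  H_0: rank C_0 − rank ∂_1 = 5 − 4 = 1, and the invariant factors of ∂_1 are all 1, so H_0 ≅ Z.
  H_1: rank ker ∂_1 − rank ∂_2 = (9 − 4) − 5 = 0, and the invariant factors of ∂_2 are all 1, so H_1 ≅ 0.
  H_2: rank ker ∂_2 − rank ∂_3 = (6 − 5) − 0 = 1, and there is no ∂_3, so H_2 ≅ Z.

(K is a triangulation of the 2-sphere S^2.)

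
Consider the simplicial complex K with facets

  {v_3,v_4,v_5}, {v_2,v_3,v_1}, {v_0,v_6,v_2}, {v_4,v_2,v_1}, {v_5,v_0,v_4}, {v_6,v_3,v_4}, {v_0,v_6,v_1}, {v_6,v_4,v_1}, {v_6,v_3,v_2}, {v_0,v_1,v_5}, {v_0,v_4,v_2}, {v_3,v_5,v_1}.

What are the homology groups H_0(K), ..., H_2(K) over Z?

H_0 ≅ Z,  H_1 ≅ Z/2,  H_2 = 0.

Take the total order v_0 < v_1 < v_2 < v_3 < v_4 < v_5 < v_6 on the vertex set. Then K (dimension 2) consists of the simplices:

  0-simplices (7): [v_0], [v_1], [v_2], [v_3], [v_4], [v_5], [v_6]
  1-simplices (18): (18 of them)
  2-simplices (12): (12 of them)

Hence C_0 ≅ Z^7, C_1 ≅ Z^18, C_2 ≅ Z^12.

Boundary ∂_1: C_1 → C_0 sends each edge [p,q] (with p < q) to q − p. For instance
  ∂[v_2,v_6] = [v_6] − [v_2].
The resulting 7×18 matrix has rank 6, and its Smith normal form has invariant factors (1,1,1,1,1,1).

Boundary ∂_2: C_2 → C_1 acts by ∂[p,q,r] = [q,r] − [p,r] + [p,q]. For instance
  ∂[v_0,v_1,v_5] = [v_1,v_5] − [v_0,v_5] + [v_0,v_1],
  ∂[v_1,v_3,v_5] = [v_3,v_5] − [v_1,v_5] + [v_1,v_3].
The resulting 18×12 matrix has rank 12, and its Smith normal form has invariant factors (1,1,1,1,1,1,1,1,1,1,1,2).

From H_k ≅ ker(∂_k) / im(∂_{k+1}) we obtain:

  H_0: rank C_0 − rank ∂_1 = 7 − 6 = 1, and the invariant factors of ∂_1 are all 1, so H_0 = Z.
  H_1: rank ker ∂_1 − rank ∂_2 = (18 − 6) − 12 = 0, and ∂_2 has invariant factor 2 > 1, so H_1 = Z/2.
  H_2: rank ker ∂_2 − rank ∂_3 = (12 − 12) − 0 = 0, and there is no ∂_3, so H_2 = 0.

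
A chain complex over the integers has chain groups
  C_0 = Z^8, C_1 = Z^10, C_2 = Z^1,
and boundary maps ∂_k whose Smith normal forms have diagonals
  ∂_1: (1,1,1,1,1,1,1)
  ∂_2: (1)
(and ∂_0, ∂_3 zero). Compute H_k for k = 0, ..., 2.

H_0 ≅ Z,  H_1 ≅ Z^2,  H_2 = 0.

H_0: b_0 = 8 − 0 − 7 = 1; torsion from ∂_1 factors > 1: none. So H_0 ≅ Z.
H_1: b_1 = 10 − 7 − 1 = 2; torsion from ∂_2 factors > 1: none. So H_1 ≅ Z^2.
H_2: b_2 = 1 − 1 − 0 = 0; torsion from ∂_3 factors > 1: none. So H_2 ≅ 0.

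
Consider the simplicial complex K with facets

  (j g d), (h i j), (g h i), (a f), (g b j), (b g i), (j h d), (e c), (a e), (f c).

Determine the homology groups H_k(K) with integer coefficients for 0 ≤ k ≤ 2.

Order the vertices as a < b < c < d < e < f < g < h < i < j. Listing each simplex with vertices in this order, K has dimension 2 with simplices:

  0-simplices (10): a, b, c, d, e, f, g, h, i, j
  1-simplices (16): ae, af, bg, bi, bj, ce, cf, dg, dh, dj, gh, gi, gj, hi, hj, ij
  2-simplices (6): bgi, bgj, dgj, dhj, ghi, hij

Hence C_0 ≅ Z^10, C_1 ≅ Z^16, C_2 ≅ Z^6.

Boundary ∂_1: C_1 → C_0 maps an edge to its endpoints' difference, ∂[p,q] = q − p. For instance
  ∂af = f − a.
As a 10×16 matrix over Z this has rank 8, with invariant factors (1,1,1,1,1,1,1,1).

The boundary map ∂_2: C_2 → C_1 acts by ∂[p,q,r] = [q,r] − [p,r] + [p,q]. For instance
  ∂dgj = gj − dj + dg,
  ∂hij = ij − hj + hi.
As a 16×6 matrix over Z this has rank 6, with invariant factors (1,1,1,1,1,1).

Reading off H_k = ker ∂_k / im ∂_{k+1}:

  H_0: rank C_0 − rank ∂_1 = 10 − 8 = 2, and the invariant factors of ∂_1 are all 1, so H_0 = Z^2.
  H_1: rank ker ∂_1 − rank ∂_2 = (16 − 8) − 6 = 2, and the invariant factors of ∂_2 are all 1, so H_1 = Z^2.
  H_2: rank ker ∂_2 − rank ∂_3 = (6 − 6) − 0 = 0, and there is no ∂_3, so H_2 = 0.

(K is a triangulation of the disjoint union of the circle S^1 and the cylinder S^1 x I.)

H_0 ≅ Z^2,  H_1 ≅ Z^2,  H_2 = 0.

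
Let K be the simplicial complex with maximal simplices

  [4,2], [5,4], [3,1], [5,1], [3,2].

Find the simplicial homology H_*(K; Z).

H_0 ≅ Z,  H_1 ≅ Z.

Take the total order 1 < 2 < 3 < 4 < 5 on the vertex set. Then K (dimension 1) consists of the simplices:

  0-simplices (5): [1], [2], [3], [4], [5]
  1-simplices (5): [1,3], [1,5], [2,3], [2,4], [4,5]

giving chain groups C_0 ≅ Z^5, C_1 ≅ Z^5.

The boundary map ∂_1: C_1 → C_0 maps an edge to its endpoints' difference, ∂[p,q] = q − p.
This gives a 5×5 integer matrix of rank 4; reducing to Smith normal form yields diagonal entries (1,1,1,1).

Now H_k = ker ∂_k / im ∂_{k+1}, so:

  H_0: rank C_0 − rank ∂_1 = 5 − 4 = 1, and the invariant factors of ∂_1 are all 1, so H_0 ≅ Z.
  H_1: rank ker ∂_1 − rank ∂_2 = (5 − 4) − 0 = 1, and there is no ∂_2, so H_1 ≅ Z.

(K is a triangulation of the circle S^1.)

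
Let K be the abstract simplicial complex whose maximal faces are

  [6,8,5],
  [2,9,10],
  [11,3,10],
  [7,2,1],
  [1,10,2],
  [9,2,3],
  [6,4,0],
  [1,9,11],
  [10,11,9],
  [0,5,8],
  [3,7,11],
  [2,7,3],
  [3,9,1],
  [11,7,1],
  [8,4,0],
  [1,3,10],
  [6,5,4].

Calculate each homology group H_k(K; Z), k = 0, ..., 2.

Take the total order 0 < 1 < 2 < 3 < 4 < 5 < 6 < 7 < 8 < 9 < 10 < 11 on the vertex set. Then K (dimension 2) consists of the simplices:

  0-simplices (12): [0], [1], [2], [3], [4], [5], [6], [7], [8], [9], [10], [11]
  1-simplices (28): (28 of them)
  2-simplices (17): (17 of them)

so the chain groups are C_0 ≅ Z^12, C_1 ≅ Z^28, C_2 ≅ Z^17.

The boundary map ∂_1: C_1 → C_0 sends each edge [p,q] (with p < q) to q − p. For instance
  ∂[6,8] = [8] − [6].
As a 12×28 matrix over Z this has rank 10, with invariant factors (1,1,1,1,1,1,1,1,1,1).

∂_2: C_2 → C_1 acts by ∂[p,q,r] = [q,r] − [p,r] + [p,q]. For instance
  ∂[3,7,11] = [7,11] − [3,11] + [3,7],
  ∂[1,7,11] = [7,11] − [1,11] + [1,7].
As a 28×17 matrix over Z this has rank 17, with invariant factors (1,1,1,1,1,1,1,1,1,1,1,1,1,1,1,1,2).

Now H_k = ker ∂_k / im ∂_{k+1}, so:

  H_0: rank C_0 − rank ∂_1 = 12 − 10 = 2, and the invariant factors of ∂_1 are all 1, so H_0 = Z^2.
  H_1: rank ker ∂_1 − rank ∂_2 = (28 − 10) − 17 = 1, and ∂_2 has invariant factor 2 > 1, so H_1 = Z ⊕ Z/2Z.
  H_2: rank ker ∂_2 − rank ∂_3 = (17 − 17) − 0 = 0, and there is no ∂_3, so H_2 = 0.

H_0 ≅ Z^2,  H_1 ≅ Z ⊕ Z/2Z,  H_2 = 0.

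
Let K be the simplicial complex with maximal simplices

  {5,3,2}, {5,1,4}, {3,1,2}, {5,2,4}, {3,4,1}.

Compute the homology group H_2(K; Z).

Order the vertices as 1 < 2 < 3 < 4 < 5. Listing each simplex with vertices in this order, K has dimension 2 with simplices:

  0-simplices (5): [1], [2], [3], [4], [5]
  1-simplices (10): [1,2], [1,3], [1,4], [1,5], [2,3], [2,4], [2,5], [3,4], [3,5], [4,5]
  2-simplices (5): [1,2,3], [1,3,4], [1,4,5], [2,3,5], [2,4,5]

giving chain groups C_0 ≅ Z^5, C_1 ≅ Z^10, C_2 ≅ Z^5.

The boundary map ∂_1: C_1 → C_0 sends each edge [p,q] (with p < q) to q − p.
The resulting 5×10 matrix has rank 4, and its Smith normal form has invariant factors (1,1,1,1).

The boundary map ∂_2: C_2 → C_1 acts by ∂[p,q,r] = [q,r] − [p,r] + [p,q]. For instance
  ∂[2,3,5] = [3,5] − [2,5] + [2,3],
  ∂[2,4,5] = [4,5] − [2,5] + [2,4].
The resulting 10×5 matrix has rank 5, and its Smith normal form has invariant factors (1,1,1,1,1).

Computing H_k = (kernel of ∂_k) / (image of ∂_{k+1}):

  H_2: rank ker ∂_2 − rank ∂_3 = (5 − 5) − 0 = 0, and there is no ∂_3, so H_2 = 0.

H_2 ≅ 0.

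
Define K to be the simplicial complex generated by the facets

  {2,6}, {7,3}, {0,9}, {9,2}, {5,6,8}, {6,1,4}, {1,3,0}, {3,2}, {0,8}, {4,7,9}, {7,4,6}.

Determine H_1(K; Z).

H_1 ≅ Z^5.

K has 10 vertices, 19 edges, 5 triangles.
rank ∂_1 = 9, rank ∂_2 = 5 ⇒ b_1 = 19 − 9 − 5 = 5; all invariant factors of ∂_2 are 1 so no torsion. So H_1 ≅ Z^5.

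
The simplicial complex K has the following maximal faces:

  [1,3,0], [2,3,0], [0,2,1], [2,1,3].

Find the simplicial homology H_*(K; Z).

Take the total order 0 < 1 < 2 < 3 on the vertex set. Then K (dimension 2) consists of the simplices:

  0-simplices (4): [0], [1], [2], [3]
  1-simplices (6): [0,1], [0,2], [0,3], [1,2], [1,3], [2,3]
  2-simplices (4): [0,1,2], [0,1,3], [0,2,3], [1,2,3]

Hence C_0 ≅ Z^4, C_1 ≅ Z^6, C_2 ≅ Z^4.

Boundary ∂_1: C_1 → C_0 sends each edge [p,q] (with p < q) to q − p.
This gives a 4×6 integer matrix of rank 3; reducing to Smith normal form yields diagonal entries (1,1,1).

The boundary map ∂_2: C_2 → C_1 sends each 2-simplex [p,q,r] to [q,r] − [p,r] + [p,q]. For instance
  ∂[0,1,3] = [1,3] − [0,3] + [0,1],
  ∂[1,2,3] = [2,3] − [1,3] + [1,2].
This gives a 6×4 integer matrix of rank 3; reducing to Smith normal form yields diagonal entries (1,1,1).

Now H_k = ker ∂_k / im ∂_{k+1}, so:

  H_0: rank C_0 − rank ∂_1 = 4 − 3 = 1, and the invariant factors of ∂_1 are all 1, so H_0 ≅ Z.
  H_1: rank ker ∂_1 − rank ∂_2 = (6 − 3) − 3 = 0, and the invariant factors of ∂_2 are all 1, so H_1 ≅ 0.
  H_2: rank ker ∂_2 − rank ∂_3 = (4 − 3) − 0 = 1, and there is no ∂_3, so H_2 ≅ Z.

As a check, the Euler characteristic is 4 − 6 + 4 = 2, which agrees with 1 − 0 + 1 = 2.

H_0 = Z,  H_1 = 0,  H_2 = Z.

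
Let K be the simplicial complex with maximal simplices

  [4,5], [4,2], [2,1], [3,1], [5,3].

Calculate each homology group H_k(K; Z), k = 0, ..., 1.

H_0 ≅ Z,  H_1 ≅ Z.

Fix the vertex order 1 < 2 < 3 < 4 < 5 and write every simplex with vertices in increasing order. Then dim K = 1 and the simplices of K are:

  0-simplices (5): [1], [2], [3], [4], [5]
  1-simplices (5): [1,2], [1,3], [2,4], [3,5], [4,5]

giving chain groups C_0 ≅ Z^5, C_1 ≅ Z^5.

Boundary ∂_1: C_1 → C_0 maps an edge to its endpoints' difference, ∂[p,q] = q − p.
As a 5×5 matrix over Z this has rank 4, with invariant factors (1,1,1,1).

Reading off H_k = ker ∂_k / im ∂_{k+1}:

  H_0: rank C_0 − rank ∂_1 = 5 − 4 = 1, and the invariant factors of ∂_1 are all 1, so H_0 = Z.
  H_1: rank ker ∂_1 − rank ∂_2 = (5 − 4) − 0 = 1, and there is no ∂_2, so H_1 = Z.

As a check, the Euler characteristic is 5 − 5 = 0, which agrees with 1 − 1 = 0.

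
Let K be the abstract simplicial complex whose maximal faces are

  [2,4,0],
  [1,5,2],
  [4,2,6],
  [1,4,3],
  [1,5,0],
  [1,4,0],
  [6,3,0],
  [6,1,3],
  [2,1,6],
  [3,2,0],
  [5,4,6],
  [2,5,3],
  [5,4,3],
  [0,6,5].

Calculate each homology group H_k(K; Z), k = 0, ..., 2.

Take the total order 0 < 1 < 2 < 3 < 4 < 5 < 6 on the vertex set. Then K (dimension 2) consists of the simplices:

  0-simplices (7): [0], [1], [2], [3], [4], [5], [6]
  1-simplices (21): [0,1], [0,2], [0,3], [0,4], [0,5], [0,6], [1,2], [1,3], [1,4], [1,5], [1,6], [2,3], [2,4], [2,5], [2,6], [3,4], [3,5], [3,6], [4,5], [4,6], [5,6]
  2-simplices (14): [0,1,4], [0,1,5], [0,2,3], [0,2,4], [0,3,6], [0,5,6], [1,2,5], [1,2,6], [1,3,4], [1,3,6], [2,3,5], [2,4,6], [3,4,5], [4,5,6]

so the chain groups are C_0 ≅ Z^7, C_1 ≅ Z^21, C_2 ≅ Z^14.

∂_1: C_1 → C_0 maps an edge to its endpoints' difference, ∂[p,q] = q − p. For instance
  ∂[0,1] = [1] − [0].
This gives a 7×21 integer matrix of rank 6; reducing to Smith normal form yields diagonal entries (1,1,1,1,1,1).

Boundary ∂_2: C_2 → C_1 sends each 2-simplex [p,q,r] to [q,r] − [p,r] + [p,q]. For instance
  ∂[0,1,5] = [1,5] − [0,5] + [0,1],
  ∂[0,5,6] = [5,6] − [0,6] + [0,5].
The resulting 21×14 matrix has rank 13, and its Smith normal form has invariant factors (1,1,1,1,1,1,1,1,1,1,1,1,1).

Now H_k = ker ∂_k / im ∂_{k+1}, so:

  H_0: rank C_0 − rank ∂_1 = 7 − 6 = 1, and the invariant factors of ∂_1 are all 1, so H_0 ≅ Z.
  H_1: rank ker ∂_1 − rank ∂_2 = (21 − 6) − 13 = 2, and the invariant factors of ∂_2 are all 1, so H_1 ≅ Z^2.
  H_2: rank ker ∂_2 − rank ∂_3 = (14 − 13) − 0 = 1, and there is no ∂_3, so H_2 ≅ Z.

H_0 ≅ Z,  H_1 ≅ Z^2,  H_2 ≅ Z.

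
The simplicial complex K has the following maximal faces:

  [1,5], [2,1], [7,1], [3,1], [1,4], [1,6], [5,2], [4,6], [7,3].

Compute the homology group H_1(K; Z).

K has 7 vertices, 9 edges.
rank ∂_1 = 6, rank ∂_2 = 0 ⇒ b_1 = 9 − 6 − 0 = 3. So H_1 = Z^3.

H_1 = Z^3.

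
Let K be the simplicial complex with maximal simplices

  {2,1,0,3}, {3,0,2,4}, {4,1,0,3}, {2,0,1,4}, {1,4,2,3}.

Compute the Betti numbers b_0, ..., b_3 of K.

Fix the vertex order 0 < 1 < 2 < 3 < 4 and write every simplex with vertices in increasing order. Then dim K = 3 and the simplices of K are:

  0-simplices (5): [0], [1], [2], [3], [4]
  1-simplices (10): [0,1], [0,2], [0,3], [0,4], [1,2], [1,3], [1,4], [2,3], [2,4], [3,4]
  2-simplices (10): [0,1,2], [0,1,3], [0,1,4], [0,2,3], [0,2,4], [0,3,4], [1,2,3], [1,2,4], [1,3,4], [2,3,4]
  3-simplices (5): [0,1,2,3], [0,1,2,4], [0,1,3,4], [0,2,3,4], [1,2,3,4]

giving chain groups C_0 ≅ Z^5, C_1 ≅ Z^10, C_2 ≅ Z^10, C_3 ≅ Z^5.

Boundary ∂_1: C_1 → C_0 is given by ∂[p,q] = [q] − [p].
As a 5×10 matrix over Z this has rank 4, with invariant factors (1,1,1,1).

∂_2: C_2 → C_1 acts by ∂[p,q,r] = [q,r] − [p,r] + [p,q]. For instance
  ∂[2,3,4] = [3,4] − [2,4] + [2,3],
  ∂[1,3,4] = [3,4] − [1,4] + [1,3].
The 10×10 boundary matrix has rank 6 and Smith normal form diag(1,1,1,1,1,1).

Boundary ∂_3: C_3 → C_2 sends each 3-simplex σ to the alternating sum Σ_i (−1)^i (σ with its i-th vertex removed). For instance
  ∂[0,2,3,4] = [2,3,4] − [0,3,4] + [0,2,4] − [0,2,3],
  ∂[0,1,2,4] = [1,2,4] − [0,2,4] + [0,1,4] − [0,1,2].
The 10×5 boundary matrix has rank 4 and Smith normal form diag(1,1,1,1).

Reading off H_k = ker ∂_k / im ∂_{k+1}:

  H_0: rank C_0 − rank ∂_1 = 5 − 4 = 1, and the invariant factors of ∂_1 are all 1, so H_0 ≅ Z.
  H_1: rank ker ∂_1 − rank ∂_2 = (10 − 4) − 6 = 0, and the invariant factors of ∂_2 are all 1, so H_1 ≅ 0.
  H_2: rank ker ∂_2 − rank ∂_3 = (10 − 6) − 4 = 0, and the invariant factors of ∂_3 are all 1, so H_2 ≅ 0.
  H_3: rank ker ∂_3 − rank ∂_4 = (5 − 4) − 0 = 1, and there is no ∂_4, so H_3 ≅ Z.

Hence the Betti numbers are b_0 = 1, b_1 = 0, b_2 = 0, b_3 = 1.

b_0 = 1, b_1 = 0, b_2 = 0, b_3 = 1.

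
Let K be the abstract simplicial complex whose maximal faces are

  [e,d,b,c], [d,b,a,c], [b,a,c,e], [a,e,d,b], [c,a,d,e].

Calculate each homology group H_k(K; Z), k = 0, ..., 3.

Order the vertices as a < b < c < d < e. Listing each simplex with vertices in this order, K has dimension 3 with simplices:

  0-simplices (5): a, b, c, d, e
  1-simplices (10): ab, ac, ad, ae, bc, bd, be, cd, ce, de
  2-simplices (10): abc, abd, abe, acd, ace, ade, bcd, bce, bde, cde
  3-simplices (5): abcd, abce, abde, acde, bcde

Hence C_0 ≅ Z^5, C_1 ≅ Z^10, C_2 ≅ Z^10, C_3 ≅ Z^5.

The boundary map ∂_1: C_1 → C_0 maps an edge to its endpoints' difference, ∂[p,q] = q − p. For instance
  ∂de = e − d.
This gives a 5×10 integer matrix of rank 4; reducing to Smith normal form yields diagonal entries (1,1,1,1).

The boundary map ∂_2: C_2 → C_1 maps a triangle to the signed sum of its edges. For instance
  ∂abd = bd − ad + ab,
  ∂cde = de − ce + cd.
This gives a 10×10 integer matrix of rank 6; reducing to Smith normal form yields diagonal entries (1,1,1,1,1,1).

∂_3: C_3 → C_2 sends each 3-simplex σ to the alternating sum Σ_i (−1)^i (σ with its i-th vertex removed). For instance
  ∂bcde = cde − bde + bce − bcd,
  ∂abde = bde − ade + abe − abd.
This gives a 10×5 integer matrix of rank 4; reducing to Smith normal form yields diagonal entries (1,1,1,1).

Reading off H_k = ker ∂_k / im ∂_{k+1}:

  H_0: rank C_0 − rank ∂_1 = 5 − 4 = 1, and the invariant factors of ∂_1 are all 1, so H_0 ≅ Z.
  H_1: rank ker ∂_1 − rank ∂_2 = (10 − 4) − 6 = 0, and the invariant factors of ∂_2 are all 1, so H_1 ≅ 0.
  H_2: rank ker ∂_2 − rank ∂_3 = (10 − 6) − 4 = 0, and the invariant factors of ∂_3 are all 1, so H_2 ≅ 0.
  H_3: rank ker ∂_3 − rank ∂_4 = (5 − 4) − 0 = 1, and there is no ∂_4, so H_3 ≅ Z.

H_0 ≅ Z,  H_1 = 0,  H_2 = 0,  H_3 ≅ Z.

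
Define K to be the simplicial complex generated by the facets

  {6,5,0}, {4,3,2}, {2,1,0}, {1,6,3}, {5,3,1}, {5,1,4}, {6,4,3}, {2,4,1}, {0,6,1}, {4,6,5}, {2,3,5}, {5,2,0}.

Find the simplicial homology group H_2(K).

H_2 = 0.

We work with the vertex ordering 0 < 1 < 2 < 3 < 4 < 5 < 6. The simplices of K, each written with vertices in increasing order, are:

  0-simplices (7): [0], [1], [2], [3], [4], [5], [6]
  1-simplices (18): [0,1], [0,2], [0,5], [0,6], [1,2], [1,3], [1,4], [1,5], [1,6], [2,3], [2,4], [2,5], [3,4], [3,5], [3,6], [4,5], [4,6], [5,6]
  2-simplices (12): [0,1,2], [0,1,6], [0,2,5], [0,5,6], [1,2,4], [1,3,5], [1,3,6], [1,4,5], [2,3,4], [2,3,5], [3,4,6], [4,5,6]

giving chain groups C_0 ≅ Z^7, C_1 ≅ Z^18, C_2 ≅ Z^12.

∂_1: C_1 → C_0 sends each edge [p,q] (with p < q) to q − p.
This gives a 7×18 integer matrix of rank 6; reducing to Smith normal form yields diagonal entries (1,1,1,1,1,1).

The boundary map ∂_2: C_2 → C_1 maps a triangle to the signed sum of its edges. For instance
  ∂[3,4,6] = [4,6] − [3,6] + [3,4],
  ∂[0,1,2] = [1,2] − [0,2] + [0,1].
The 18×12 boundary matrix has rank 12 and Smith normal form diag(1,1,1,1,1,1,1,1,1,1,1,2).

Now H_k = ker ∂_k / im ∂_{k+1}, so:

  H_2: rank ker ∂_2 − rank ∂_3 = (12 − 12) − 0 = 0, and there is no ∂_3, so H_2 ≅ 0.

(K is a triangulation of the real projective plane RP^2.)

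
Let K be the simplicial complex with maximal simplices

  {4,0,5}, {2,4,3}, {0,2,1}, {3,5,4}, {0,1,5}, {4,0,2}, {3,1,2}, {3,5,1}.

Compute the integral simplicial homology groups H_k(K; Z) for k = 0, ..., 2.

Order the vertices as 0 < 1 < 2 < 3 < 4 < 5. Listing each simplex with vertices in this order, K has dimension 2 with simplices:

  0-simplices (6): [0], [1], [2], [3], [4], [5]
  1-simplices (12): [0,1], [0,2], [0,4], [0,5], [1,2], [1,3], [1,5], [2,3], [2,4], [3,4], [3,5], [4,5]
  2-simplices (8): [0,1,2], [0,1,5], [0,2,4], [0,4,5], [1,2,3], [1,3,5], [2,3,4], [3,4,5]

giving chain groups C_0 ≅ Z^6, C_1 ≅ Z^12, C_2 ≅ Z^8.

∂_1: C_1 → C_0 is given by ∂[p,q] = [q] − [p].
This gives a 6×12 integer matrix of rank 5; reducing to Smith normal form yields diagonal entries (1,1,1,1,1).

∂_2: C_2 → C_1 acts by ∂[p,q,r] = [q,r] − [p,r] + [p,q]. For instance
  ∂[1,3,5] = [3,5] − [1,5] + [1,3],
  ∂[0,2,4] = [2,4] − [0,4] + [0,2].
The 12×8 boundary matrix has rank 7 and Smith normal form diag(1,1,1,1,1,1,1).

Computing H_k = (kernel of ∂_k) / (image of ∂_{k+1}):

  H_0: rank C_0 − rank ∂_1 = 6 − 5 = 1, and the invariant factors of ∂_1 are all 1, so H_0 = Z.
  H_1: rank ker ∂_1 − rank ∂_2 = (12 − 5) − 7 = 0, and the invariant factors of ∂_2 are all 1, so H_1 = 0.
  H_2: rank ker ∂_2 − rank ∂_3 = (8 − 7) − 0 = 1, and there is no ∂_3, so H_2 = Z.

(K is a triangulation of the 2-sphere S^2.)

H_0 ≅ Z,  H_1 = 0,  H_2 ≅ Z.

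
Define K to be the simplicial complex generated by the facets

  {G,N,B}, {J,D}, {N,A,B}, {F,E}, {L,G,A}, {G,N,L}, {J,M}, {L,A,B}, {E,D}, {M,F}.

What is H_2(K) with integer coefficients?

H_2 ≅ 0.

Order the vertices as A < B < D < E < F < G < J < L < M < N. Listing each simplex with vertices in this order, K has dimension 2 with simplices:

  0-simplices (10): A, B, D, E, F, G, J, L, M, N
  1-simplices (15): AB, AG, AL, AN, BG, BL, BN, DE, DJ, EF, FM, GL, GN, JM, LN
  2-simplices (5): ABL, ABN, AGL, BGN, GLN

so the chain groups are C_0 ≅ Z^10, C_1 ≅ Z^15, C_2 ≅ Z^5.

∂_1: C_1 → C_0 is given by ∂[p,q] = [q] − [p].
The 10×15 boundary matrix has rank 8 and Smith normal form diag(1,1,1,1,1,1,1,1).

Boundary ∂_2: C_2 → C_1 sends each 2-simplex [p,q,r] to [q,r] − [p,r] + [p,q]. For instance
  ∂BGN = GN − BN + BG,
  ∂GLN = LN − GN + GL.
As a 15×5 matrix over Z this has rank 5, with invariant factors (1,1,1,1,1).

From H_k ≅ ker(∂_k) / im(∂_{k+1}) we obtain:

  H_2: rank ker ∂_2 − rank ∂_3 = (5 − 5) − 0 = 0, and there is no ∂_3, so H_2 = 0.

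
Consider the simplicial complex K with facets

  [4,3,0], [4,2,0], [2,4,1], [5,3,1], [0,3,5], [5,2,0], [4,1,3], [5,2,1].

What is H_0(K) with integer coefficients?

Take the total order 0 < 1 < 2 < 3 < 4 < 5 on the vertex set. Then K (dimension 2) consists of the simplices:

  0-simplices (6): [0], [1], [2], [3], [4], [5]
  1-simplices (12): [0,2], [0,3], [0,4], [0,5], [1,2], [1,3], [1,4], [1,5], [2,4], [2,5], [3,4], [3,5]
  2-simplices (8): [0,2,4], [0,2,5], [0,3,4], [0,3,5], [1,2,4], [1,2,5], [1,3,4], [1,3,5]

giving chain groups C_0 ≅ Z^6, C_1 ≅ Z^12, C_2 ≅ Z^8.

Boundary ∂_1: C_1 → C_0 sends each edge [p,q] (with p < q) to q − p.
The 6×12 boundary matrix has rank 5 and Smith normal form diag(1,1,1,1,1).

∂_2: C_2 → C_1 sends each 2-simplex [p,q,r] to [q,r] − [p,r] + [p,q]. For instance
  ∂[1,3,5] = [3,5] − [1,5] + [1,3],
  ∂[0,2,5] = [2,5] − [0,5] + [0,2].
The resulting 12×8 matrix has rank 7, and its Smith normal form has invariant factors (1,1,1,1,1,1,1).

Computing H_k = (kernel of ∂_k) / (image of ∂_{k+1}):

  H_0: rank C_0 − rank ∂_1 = 6 − 5 = 1, and the invariant factors of ∂_1 are all 1, so H_0 ≅ Z.

H_0 ≅ Z.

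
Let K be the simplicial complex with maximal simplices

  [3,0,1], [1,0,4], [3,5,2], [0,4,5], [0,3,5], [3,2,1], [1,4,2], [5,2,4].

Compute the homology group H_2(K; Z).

H_2 ≅ Z.

We work with the vertex ordering 0 < 1 < 2 < 3 < 4 < 5. The simplices of K, each written with vertices in increasing order, are:

  0-simplices (6): [0], [1], [2], [3], [4], [5]
  1-simplices (12): [0,1], [0,3], [0,4], [0,5], [1,2], [1,3], [1,4], [2,3], [2,4], [2,5], [3,5], [4,5]
  2-simplices (8): [0,1,3], [0,1,4], [0,3,5], [0,4,5], [1,2,3], [1,2,4], [2,3,5], [2,4,5]

Hence C_0 ≅ Z^6, C_1 ≅ Z^12, C_2 ≅ Z^8.

Boundary ∂_1: C_1 → C_0 sends each edge [p,q] (with p < q) to q − p. For instance
  ∂[1,2] = [2] − [1].
The resulting 6×12 matrix has rank 5, and its Smith normal form has invariant factors (1,1,1,1,1).

Boundary ∂_2: C_2 → C_1 acts by ∂[p,q,r] = [q,r] − [p,r] + [p,q]. For instance
  ∂[1,2,3] = [2,3] − [1,3] + [1,2],
  ∂[2,3,5] = [3,5] − [2,5] + [2,3].
The 12×8 boundary matrix has rank 7 and Smith normal form diag(1,1,1,1,1,1,1).

From H_k ≅ ker(∂_k) / im(∂_{k+1}) we obtain:

  H_2: rank ker ∂_2 − rank ∂_3 = (8 − 7) − 0 = 1, and there is no ∂_3, so H_2 = Z.

(K is a triangulation of the 2-sphere S^2.)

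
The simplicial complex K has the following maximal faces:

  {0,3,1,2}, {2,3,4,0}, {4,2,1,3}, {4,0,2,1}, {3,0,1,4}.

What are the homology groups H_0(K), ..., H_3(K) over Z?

Order the vertices as 0 < 1 < 2 < 3 < 4. Listing each simplex with vertices in this order, K has dimension 3 with simplices:

  0-simplices (5): [0], [1], [2], [3], [4]
  1-simplices (10): [0,1], [0,2], [0,3], [0,4], [1,2], [1,3], [1,4], [2,3], [2,4], [3,4]
  2-simplices (10): [0,1,2], [0,1,3], [0,1,4], [0,2,3], [0,2,4], [0,3,4], [1,2,3], [1,2,4], [1,3,4], [2,3,4]
  3-simplices (5): [0,1,2,3], [0,1,2,4], [0,1,3,4], [0,2,3,4], [1,2,3,4]

Hence C_0 ≅ Z^5, C_1 ≅ Z^10, C_2 ≅ Z^10, C_3 ≅ Z^5.

∂_1: C_1 → C_0 maps an edge to its endpoints' difference, ∂[p,q] = q − p.
The resulting 5×10 matrix has rank 4, and its Smith normal form has invariant factors (1,1,1,1).

∂_2: C_2 → C_1 sends each 2-simplex [p,q,r] to [q,r] − [p,r] + [p,q]. For instance
  ∂[0,3,4] = [3,4] − [0,4] + [0,3],
  ∂[0,1,3] = [1,3] − [0,3] + [0,1].
This gives a 10×10 integer matrix of rank 6; reducing to Smith normal form yields diagonal entries (1,1,1,1,1,1).

∂_3: C_3 → C_2 sends each 3-simplex σ to the alternating sum Σ_i (−1)^i (σ with its i-th vertex removed). For instance
  ∂[0,1,3,4] = [1,3,4] − [0,3,4] + [0,1,4] − [0,1,3],
  ∂[0,2,3,4] = [2,3,4] − [0,3,4] + [0,2,4] − [0,2,3].
This gives a 10×5 integer matrix of rank 4; reducing to Smith normal form yields diagonal entries (1,1,1,1).

From H_k ≅ ker(∂_k) / im(∂_{k+1}) we obtain:

  H_0: rank C_0 − rank ∂_1 = 5 − 4 = 1, and the invariant factors of ∂_1 are all 1, so H_0 = Z.
  H_1: rank ker ∂_1 − rank ∂_2 = (10 − 4) − 6 = 0, and the invariant factors of ∂_2 are all 1, so H_1 = 0.
  H_2: rank ker ∂_2 − rank ∂_3 = (10 − 6) − 4 = 0, and the invariant factors of ∂_3 are all 1, so H_2 = 0.
  H_3: rank ker ∂_3 − rank ∂_4 = (5 − 4) − 0 = 1, and there is no ∂_4, so H_3 = Z.

H_0 = Z,  H_1 = 0,  H_2 = 0,  H_3 = Z.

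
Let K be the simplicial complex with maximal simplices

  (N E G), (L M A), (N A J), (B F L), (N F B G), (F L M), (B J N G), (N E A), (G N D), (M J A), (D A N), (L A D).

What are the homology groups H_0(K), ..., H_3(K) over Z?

H_0 ≅ Z,  H_1 ≅ Z,  H_2 = 0,  H_3 = 0.

Take the total order A < B < D < E < F < G < J < L < M < N on the vertex set. Then K (dimension 3) consists of the simplices:

  0-simplices (10): A, B, D, E, F, G, J, L, M, N
  1-simplices (25): AD, AE, AJ, AL, AM, AN, BF, BG, BJ, BL, BN, DG, DL, DN, EG, EN, FG, FL, FM, FN, GJ, GN, JM, JN, LM
  2-simplices (17): ADL, ADN, AEN, AJM, AJN, ALM, BFG, BFL, BFN, BGJ, BGN, BJN, DGN, EGN, FGN, FLM, GJN
  3-simplices (2): BFGN, BGJN

Hence C_0 ≅ Z^10, C_1 ≅ Z^25, C_2 ≅ Z^17, C_3 ≅ Z^2.

Boundary ∂_1: C_1 → C_0 maps an edge to its endpoints' difference, ∂[p,q] = q − p. For instance
  ∂BL = L − B.
The 10×25 boundary matrix has rank 9 and Smith normal form diag(1,1,1,1,1,1,1,1,1).

∂_2: C_2 → C_1 acts by ∂[p,q,r] = [q,r] − [p,r] + [p,q]. For instance
  ∂FGN = GN − FN + FG,
  ∂BGJ = GJ − BJ + BG.
The 25×17 boundary matrix has rank 15 and Smith normal form diag(1,1,1,1,1,1,1,1,1,1,1,1,1,1,1).

Boundary ∂_3: C_3 → C_2 sends each 3-simplex σ to the alternating sum Σ_i (−1)^i (σ with its i-th vertex removed). For instance
  ∂BFGN = FGN − BGN + BFN − BFG,
  ∂BGJN = GJN − BJN + BGN − BGJ.
The resulting 17×2 matrix has rank 2, and its Smith normal form has invariant factors (1,1).

From H_k ≅ ker(∂_k) / im(∂_{k+1}) we obtain:

  H_0: rank C_0 − rank ∂_1 = 10 − 9 = 1, and the invariant factors of ∂_1 are all 1, so H_0 ≅ Z.
  H_1: rank ker ∂_1 − rank ∂_2 = (25 − 9) − 15 = 1, and the invariant factors of ∂_2 are all 1, so H_1 ≅ Z.
  H_2: rank ker ∂_2 − rank ∂_3 = (17 − 15) − 2 = 0, and the invariant factors of ∂_3 are all 1, so H_2 ≅ 0.
  H_3: rank ker ∂_3 − rank ∂_4 = (2 − 2) − 0 = 0, and there is no ∂_4, so H_3 ≅ 0.

As a check, the Euler characteristic is 10 − 25 + 17 − 2 = 0, which agrees with 1 − 1 + 0 − 0 = 0.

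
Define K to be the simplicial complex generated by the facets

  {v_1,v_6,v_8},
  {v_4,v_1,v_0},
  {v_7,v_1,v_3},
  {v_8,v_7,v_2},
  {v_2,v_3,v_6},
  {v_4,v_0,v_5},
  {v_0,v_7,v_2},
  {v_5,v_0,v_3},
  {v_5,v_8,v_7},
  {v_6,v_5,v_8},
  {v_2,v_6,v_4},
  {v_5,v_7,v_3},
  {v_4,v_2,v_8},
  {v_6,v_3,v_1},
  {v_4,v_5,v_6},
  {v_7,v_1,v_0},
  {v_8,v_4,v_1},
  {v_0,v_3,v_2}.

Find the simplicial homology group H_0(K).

Take the total order v_0 < v_1 < v_2 < v_3 < v_4 < v_5 < v_6 < v_7 < v_8 on the vertex set. Then K (dimension 2) consists of the simplices:

  0-simplices (9): [v_0], [v_1], [v_2], [v_3], [v_4], [v_5], [v_6], [v_7], [v_8]
  1-simplices (27): (27 of them)
  2-simplices (18): (18 of them)

Hence C_0 ≅ Z^9, C_1 ≅ Z^27, C_2 ≅ Z^18.

∂_1: C_1 → C_0 sends each edge [p,q] (with p < q) to q − p.
This gives a 9×27 integer matrix of rank 8; reducing to Smith normal form yields diagonal entries (1,1,1,1,1,1,1,1).

The boundary map ∂_2: C_2 → C_1 acts by ∂[p,q,r] = [q,r] − [p,r] + [p,q]. For instance
  ∂[v_0,v_4,v_5] = [v_4,v_5] − [v_0,v_5] + [v_0,v_4],
  ∂[v_0,v_2,v_3] = [v_2,v_3] − [v_0,v_3] + [v_0,v_2].
As a 27×18 matrix over Z this has rank 18, with invariant factors (1,1,1,1,1,1,1,1,1,1,1,1,1,1,1,1,1,2).

From H_k ≅ ker(∂_k) / im(∂_{k+1}) we obtain:

  H_0: rank C_0 − rank ∂_1 = 9 − 8 = 1, and the invariant factors of ∂_1 are all 1, so H_0 = Z.

H_0 ≅ Z.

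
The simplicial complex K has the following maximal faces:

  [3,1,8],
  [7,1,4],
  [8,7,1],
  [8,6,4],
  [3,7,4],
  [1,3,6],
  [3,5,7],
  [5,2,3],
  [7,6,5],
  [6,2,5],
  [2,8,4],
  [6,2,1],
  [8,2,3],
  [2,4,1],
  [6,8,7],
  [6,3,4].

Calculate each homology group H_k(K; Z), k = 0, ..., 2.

H_0 ≅ Z,  H_1 ≅ Z^2,  H_2 ≅ Z.

Take the total order 1 < 2 < 3 < 4 < 5 < 6 < 7 < 8 on the vertex set. Then K (dimension 2) consists of the simplices:

  0-simplices (8): [1], [2], [3], [4], [5], [6], [7], [8]
  1-simplices (24): (24 of them)
  2-simplices (16): [1,2,4], [1,2,6], [1,3,6], [1,3,8], [1,4,7], [1,7,8], [2,3,5], [2,3,8], [2,4,8], [2,5,6], [3,4,6], [3,4,7], [3,5,7], [4,6,8], [5,6,7], [6,7,8]

giving chain groups C_0 ≅ Z^8, C_1 ≅ Z^24, C_2 ≅ Z^16.

The boundary map ∂_1: C_1 → C_0 sends each edge [p,q] (with p < q) to q − p. For instance
  ∂[2,5] = [5] − [2].
The resulting 8×24 matrix has rank 7, and its Smith normal form has invariant factors (1,1,1,1,1,1,1).

The boundary map ∂_2: C_2 → C_1 acts by ∂[p,q,r] = [q,r] − [p,r] + [p,q]. For instance
  ∂[1,3,6] = [3,6] − [1,6] + [1,3],
  ∂[3,5,7] = [5,7] − [3,7] + [3,5].
The resulting 24×16 matrix has rank 15, and its Smith normal form has invariant factors (1,1,1,1,1,1,1,1,1,1,1,1,1,1,1).

Now H_k = ker ∂_k / im ∂_{k+1}, so:

  H_0: rank C_0 − rank ∂_1 = 8 − 7 = 1, and the invariant factors of ∂_1 are all 1, so H_0 = Z.
  H_1: rank ker ∂_1 − rank ∂_2 = (24 − 7) − 15 = 2, and the invariant factors of ∂_2 are all 1, so H_1 = Z^2.
  H_2: rank ker ∂_2 − rank ∂_3 = (16 − 15) − 0 = 1, and there is no ∂_3, so H_2 = Z.

(K is a triangulation of the torus T^2.)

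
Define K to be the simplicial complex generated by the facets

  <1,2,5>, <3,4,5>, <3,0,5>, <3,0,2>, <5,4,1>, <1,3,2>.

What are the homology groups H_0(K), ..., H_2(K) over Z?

We work with the vertex ordering 0 < 1 < 2 < 3 < 4 < 5. The simplices of K, each written with vertices in increasing order, are:

  0-simplices (6): [0], [1], [2], [3], [4], [5]
  1-simplices (12): [0,2], [0,3], [0,5], [1,2], [1,3], [1,4], [1,5], [2,3], [2,5], [3,4], [3,5], [4,5]
  2-simplices (6): [0,2,3], [0,3,5], [1,2,3], [1,2,5], [1,4,5], [3,4,5]

so the chain groups are C_0 ≅ Z^6, C_1 ≅ Z^12, C_2 ≅ Z^6.

∂_1: C_1 → C_0 maps an edge to its endpoints' difference, ∂[p,q] = q − p.
The resulting 6×12 matrix has rank 5, and its Smith normal form has invariant factors (1,1,1,1,1).

The boundary map ∂_2: C_2 → C_1 sends each 2-simplex [p,q,r] to [q,r] − [p,r] + [p,q]. For instance
  ∂[1,4,5] = [4,5] − [1,5] + [1,4],
  ∂[1,2,3] = [2,3] − [1,3] + [1,2].
This gives a 12×6 integer matrix of rank 6; reducing to Smith normal form yields diagonal entries (1,1,1,1,1,1).

Computing H_k = (kernel of ∂_k) / (image of ∂_{k+1}):

  H_0: rank C_0 − rank ∂_1 = 6 − 5 = 1, and the invariant factors of ∂_1 are all 1, so H_0 ≅ Z.
  H_1: rank ker ∂_1 − rank ∂_2 = (12 − 5) − 6 = 1, and the invariant factors of ∂_2 are all 1, so H_1 ≅ Z.
  H_2: rank ker ∂_2 − rank ∂_3 = (6 − 6) − 0 = 0, and there is no ∂_3, so H_2 ≅ 0.

As a check, the Euler characteristic is 6 − 12 + 6 = 0, which agrees with 1 − 1 + 0 = 0.
(K is a triangulation of the cylinder S^1 x I.)

H_0 ≅ Z,  H_1 ≅ Z,  H_2 = 0.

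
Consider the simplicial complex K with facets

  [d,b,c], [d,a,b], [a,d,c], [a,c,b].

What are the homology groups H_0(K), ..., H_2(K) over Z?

H_0 = Z,  H_1 = 0,  H_2 = Z.

Take the total order a < b < c < d on the vertex set. Then K (dimension 2) consists of the simplices:

  0-simplices (4): a, b, c, d
  1-simplices (6): ab, ac, ad, bc, bd, cd
  2-simplices (4): abc, abd, acd, bcd

Hence C_0 ≅ Z^4, C_1 ≅ Z^6, C_2 ≅ Z^4.

The boundary map ∂_1: C_1 → C_0 maps an edge to its endpoints' difference, ∂[p,q] = q − p.
This gives a 4×6 integer matrix of rank 3; reducing to Smith normal form yields diagonal entries (1,1,1).

∂_2: C_2 → C_1 sends each 2-simplex [p,q,r] to [q,r] − [p,r] + [p,q]. For instance
  ∂acd = cd − ad + ac,
  ∂bcd = cd − bd + bc.
The 6×4 boundary matrix has rank 3 and Smith normal form diag(1,1,1).

Reading off H_k = ker ∂_k / im ∂_{k+1}:

  H_0: rank C_0 − rank ∂_1 = 4 − 3 = 1, and the invariant factors of ∂_1 are all 1, so H_0 = Z.
  H_1: rank ker ∂_1 − rank ∂_2 = (6 − 3) − 3 = 0, and the invariant factors of ∂_2 are all 1, so H_1 = 0.
  H_2: rank ker ∂_2 − rank ∂_3 = (4 − 3) − 0 = 1, and there is no ∂_3, so H_2 = Z.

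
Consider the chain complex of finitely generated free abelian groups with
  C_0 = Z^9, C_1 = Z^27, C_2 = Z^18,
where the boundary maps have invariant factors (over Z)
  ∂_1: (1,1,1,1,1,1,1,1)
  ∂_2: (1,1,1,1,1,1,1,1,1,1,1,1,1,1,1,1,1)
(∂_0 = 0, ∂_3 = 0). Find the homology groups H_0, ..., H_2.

H_0 ≅ Z,  H_1 ≅ Z^2,  H_2 ≅ Z.

H_0: b_0 = 9 − 0 − 8 = 1; torsion from ∂_1 factors > 1: none. So H_0 ≅ Z.
H_1: b_1 = 27 − 8 − 17 = 2; torsion from ∂_2 factors > 1: none. So H_1 ≅ Z^2.
H_2: b_2 = 18 − 17 − 0 = 1; torsion from ∂_3 factors > 1: none. So H_2 ≅ Z.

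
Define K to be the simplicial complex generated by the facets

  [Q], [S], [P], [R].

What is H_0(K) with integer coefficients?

H_0 ≅ Z^4.

Order the vertices as P < Q < R < S. Listing each simplex with vertices in this order, K has dimension 0 with simplices:

  0-simplices (4): P, Q, R, S

Hence C_0 ≅ Z^4.

Now H_k = ker ∂_k / im ∂_{k+1}, so:

  H_0: rank C_0 − rank ∂_1 = 4 − 0 = 4, and there is no ∂_1, so H_0 ≅ Z^4.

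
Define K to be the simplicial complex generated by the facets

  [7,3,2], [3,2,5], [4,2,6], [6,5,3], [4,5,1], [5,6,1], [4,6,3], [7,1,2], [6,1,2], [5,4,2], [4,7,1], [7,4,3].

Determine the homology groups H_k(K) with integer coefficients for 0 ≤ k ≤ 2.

H_0 ≅ Z,  H_1 ≅ Z_2,  H_2 = 0.

We work with the vertex ordering 1 < 2 < 3 < 4 < 5 < 6 < 7. The simplices of K, each written with vertices in increasing order, are:

  0-simplices (7): [1], [2], [3], [4], [5], [6], [7]
  1-simplices (18): [1,2], [1,4], [1,5], [1,6], [1,7], [2,3], [2,4], [2,5], [2,6], [2,7], [3,4], [3,5], [3,6], [3,7], [4,5], [4,6], [4,7], [5,6]
  2-simplices (12): [1,2,6], [1,2,7], [1,4,5], [1,4,7], [1,5,6], [2,3,5], [2,3,7], [2,4,5], [2,4,6], [3,4,6], [3,4,7], [3,5,6]

giving chain groups C_0 ≅ Z^7, C_1 ≅ Z^18, C_2 ≅ Z^12.

Boundary ∂_1: C_1 → C_0 is given by ∂[p,q] = [q] − [p].
This gives a 7×18 integer matrix of rank 6; reducing to Smith normal form yields diagonal entries (1,1,1,1,1,1).

∂_2: C_2 → C_1 maps a triangle to the signed sum of its edges. For instance
  ∂[3,4,7] = [4,7] − [3,7] + [3,4],
  ∂[1,5,6] = [5,6] − [1,6] + [1,5].
The resulting 18×12 matrix has rank 12, and its Smith normal form has invariant factors (1,1,1,1,1,1,1,1,1,1,1,2).

From H_k ≅ ker(∂_k) / im(∂_{k+1}) we obtain:

  H_0: rank C_0 − rank ∂_1 = 7 − 6 = 1, and the invariant factors of ∂_1 are all 1, so H_0 ≅ Z.
  H_1: rank ker ∂_1 − rank ∂_2 = (18 − 6) − 12 = 0, and ∂_2 has invariant factor 2 > 1, so H_1 ≅ Z_2.
  H_2: rank ker ∂_2 − rank ∂_3 = (12 − 12) − 0 = 0, and there is no ∂_3, so H_2 ≅ 0.

(K is a triangulation of the real projective plane RP^2.)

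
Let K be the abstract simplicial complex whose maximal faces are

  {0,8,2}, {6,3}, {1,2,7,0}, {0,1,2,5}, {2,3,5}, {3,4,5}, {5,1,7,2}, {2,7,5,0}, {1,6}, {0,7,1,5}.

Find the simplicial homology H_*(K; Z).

Take the total order 0 < 1 < 2 < 3 < 4 < 5 < 6 < 7 < 8 on the vertex set. Then K (dimension 3) consists of the simplices:

  0-simplices (9): [0], [1], [2], [3], [4], [5], [6], [7], [8]
  1-simplices (18): [0,1], [0,2], [0,5], [0,7], [0,8], [1,2], [1,5], [1,6], [1,7], [2,3], [2,5], [2,7], [2,8], [3,4], [3,5], [3,6], [4,5], [5,7]
  2-simplices (13): [0,1,2], [0,1,5], [0,1,7], [0,2,5], [0,2,7], [0,2,8], [0,5,7], [1,2,5], [1,2,7], [1,5,7], [2,3,5], [2,5,7], [3,4,5]
  3-simplices (5): [0,1,2,5], [0,1,2,7], [0,1,5,7], [0,2,5,7], [1,2,5,7]

giving chain groups C_0 ≅ Z^9, C_1 ≅ Z^18, C_2 ≅ Z^13, C_3 ≅ Z^5.

∂_1: C_1 → C_0 sends each edge [p,q] (with p < q) to q − p. For instance
  ∂[3,4] = [4] − [3].
This gives a 9×18 integer matrix of rank 8; reducing to Smith normal form yields diagonal entries (1,1,1,1,1,1,1,1).

∂_2: C_2 → C_1 acts by ∂[p,q,r] = [q,r] − [p,r] + [p,q]. For instance
  ∂[1,2,5] = [2,5] − [1,5] + [1,2],
  ∂[0,2,5] = [2,5] − [0,5] + [0,2].
The 18×13 boundary matrix has rank 9 and Smith normal form diag(1,1,1,1,1,1,1,1,1).

∂_3: C_3 → C_2 sends each 3-simplex σ to the alternating sum Σ_i (−1)^i (σ with its i-th vertex removed). For instance
  ∂[1,2,5,7] = [2,5,7] − [1,5,7] + [1,2,7] − [1,2,5],
  ∂[0,1,2,7] = [1,2,7] − [0,2,7] + [0,1,7] − [0,1,2].
The resulting 13×5 matrix has rank 4, and its Smith normal form has invariant factors (1,1,1,1).

Computing H_k = (kernel of ∂_k) / (image of ∂_{k+1}):

  H_0: rank C_0 − rank ∂_1 = 9 − 8 = 1, and the invariant factors of ∂_1 are all 1, so H_0 ≅ Z.
  H_1: rank ker ∂_1 − rank ∂_2 = (18 − 8) − 9 = 1, and the invariant factors of ∂_2 are all 1, so H_1 ≅ Z.
  H_2: rank ker ∂_2 − rank ∂_3 = (13 − 9) − 4 = 0, and the invariant factors of ∂_3 are all 1, so H_2 ≅ 0.
  H_3: rank ker ∂_3 − rank ∂_4 = (5 − 4) − 0 = 1, and there is no ∂_4, so H_3 ≅ Z.

H_0 ≅ Z,  H_1 ≅ Z,  H_2 = 0,  H_3 ≅ Z.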